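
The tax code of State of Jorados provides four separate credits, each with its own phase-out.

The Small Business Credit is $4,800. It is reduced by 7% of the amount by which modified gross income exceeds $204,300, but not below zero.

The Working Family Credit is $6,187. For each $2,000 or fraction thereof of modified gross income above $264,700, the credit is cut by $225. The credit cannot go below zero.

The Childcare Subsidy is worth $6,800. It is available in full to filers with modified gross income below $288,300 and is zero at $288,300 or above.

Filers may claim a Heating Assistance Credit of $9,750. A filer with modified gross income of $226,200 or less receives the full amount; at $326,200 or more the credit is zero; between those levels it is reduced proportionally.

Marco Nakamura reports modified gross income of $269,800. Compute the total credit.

Small Business Credit: 7% of the $65,500 excess over $204,300 is $4,585; credit = $4,800 − $4,585 = $215.
Working Family Credit: income exceeds $264,700 by $5,100, which is 3 full-or-partial $2,000 increments; reduction = 3 × $225 = $675, leaving $5,512.
Childcare Subsidy: $269,800 is below the $288,300 cutoff, so the full $6,800 applies.
Heating Assistance Credit: $269,800 is $43,600 into a $100,000 phase-out range, leaving 56,400/100,000 of the credit: $9,750 × 56,400/100,000 = $5,499.
Total: $215 + $5,512 + $6,800 + $5,499 = $18,026.

$18,026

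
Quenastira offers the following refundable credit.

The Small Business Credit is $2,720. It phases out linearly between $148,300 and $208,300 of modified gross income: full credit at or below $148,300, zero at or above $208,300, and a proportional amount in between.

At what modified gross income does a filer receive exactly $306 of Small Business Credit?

$306 is 306/2,720 of the full $2,720, so 2,414/2,720 of the $60,000 range has been used: income = $148,300 + $60,000 × 2,414/2,720 = $201,550.

$201,550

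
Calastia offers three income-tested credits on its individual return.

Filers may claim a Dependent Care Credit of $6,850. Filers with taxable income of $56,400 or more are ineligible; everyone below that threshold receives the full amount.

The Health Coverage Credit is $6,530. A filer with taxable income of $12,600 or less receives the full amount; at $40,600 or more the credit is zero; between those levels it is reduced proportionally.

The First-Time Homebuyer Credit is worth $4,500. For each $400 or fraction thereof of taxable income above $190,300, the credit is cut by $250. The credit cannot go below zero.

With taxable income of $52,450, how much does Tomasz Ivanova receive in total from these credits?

$11,350

Dependent Care Credit: $52,450 is below the $56,400 cutoff, so the full $6,850 applies.
Health Coverage Credit: $52,450 is at or above $40,600, so the credit is $0.
First-Time Homebuyer Credit: $52,450 is at or below the $190,300 threshold, so the full $4,500 applies.
Total: $6,850 + $0 + $4,500 = $11,350.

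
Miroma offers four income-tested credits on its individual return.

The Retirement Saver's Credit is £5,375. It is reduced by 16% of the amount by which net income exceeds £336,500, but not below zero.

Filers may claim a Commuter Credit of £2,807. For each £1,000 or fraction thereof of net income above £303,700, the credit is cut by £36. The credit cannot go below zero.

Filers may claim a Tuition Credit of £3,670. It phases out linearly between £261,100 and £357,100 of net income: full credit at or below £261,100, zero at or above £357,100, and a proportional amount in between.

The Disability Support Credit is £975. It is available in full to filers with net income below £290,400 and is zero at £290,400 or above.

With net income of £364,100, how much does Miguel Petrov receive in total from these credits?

£1,570

Retirement Saver's Credit: 16% of the £27,600 excess over £336,500 is £4,416; credit = £5,375 − £4,416 = £959.
Commuter Credit: income exceeds £303,700 by £60,400, which is 61 full-or-partial £1,000 increments; reduction = 61 × £36 = £2,196, leaving £611.
Tuition Credit: £364,100 is at or above £357,100, so the credit is £0.
Disability Support Credit: £364,100 meets or exceeds the £290,400 cutoff, so the credit is £0.
Total: £959 + £611 + £0 + £0 = £1,570.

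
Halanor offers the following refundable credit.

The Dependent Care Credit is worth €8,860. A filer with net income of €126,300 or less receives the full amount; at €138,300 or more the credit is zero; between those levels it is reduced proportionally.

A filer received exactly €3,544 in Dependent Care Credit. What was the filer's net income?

€3,544 is 3,544/8,860 of the full €8,860, so 5,316/8,860 of the €12,000 range has been used: income = €126,300 + €12,000 × 5,316/8,860 = €133,500.

€133,500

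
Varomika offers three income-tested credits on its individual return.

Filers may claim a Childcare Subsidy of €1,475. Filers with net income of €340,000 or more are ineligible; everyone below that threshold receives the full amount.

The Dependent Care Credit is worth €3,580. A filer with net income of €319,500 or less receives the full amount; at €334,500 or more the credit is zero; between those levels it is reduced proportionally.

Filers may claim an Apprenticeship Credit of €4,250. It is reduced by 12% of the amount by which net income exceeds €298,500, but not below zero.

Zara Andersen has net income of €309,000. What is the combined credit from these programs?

Childcare Subsidy: €309,000 is below the €340,000 cutoff, so the full €1,475 applies.
Dependent Care Credit: €309,000 is at or below the €319,500 threshold, so the full €3,580 applies.
Apprenticeship Credit: 12% of the €10,500 excess over €298,500 is €1,260; credit = €4,250 − €1,260 = €2,990.
Total: €1,475 + €3,580 + €2,990 = €8,045.

€8,045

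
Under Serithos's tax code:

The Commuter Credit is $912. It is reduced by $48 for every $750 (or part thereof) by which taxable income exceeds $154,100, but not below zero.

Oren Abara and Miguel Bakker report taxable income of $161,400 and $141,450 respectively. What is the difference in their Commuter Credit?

Oren ($161,400): Commuter Credit: income exceeds $154,100 by $7,300, which is 10 full-or-partial $750 increments; reduction = 10 × $48 = $480, leaving $432.
Miguel ($141,450): Commuter Credit: $141,450 is at or below the $154,100 threshold, so the full $912 applies.
Difference: |$432 − $912| = $480.

$480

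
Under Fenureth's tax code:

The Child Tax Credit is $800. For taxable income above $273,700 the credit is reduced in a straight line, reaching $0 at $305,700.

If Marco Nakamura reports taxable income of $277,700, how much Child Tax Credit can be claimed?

Child Tax Credit: $277,700 is $4,000 into a $32,000 phase-out range, leaving 28,000/32,000 of the credit: $800 × 28,000/32,000 = $700.

$700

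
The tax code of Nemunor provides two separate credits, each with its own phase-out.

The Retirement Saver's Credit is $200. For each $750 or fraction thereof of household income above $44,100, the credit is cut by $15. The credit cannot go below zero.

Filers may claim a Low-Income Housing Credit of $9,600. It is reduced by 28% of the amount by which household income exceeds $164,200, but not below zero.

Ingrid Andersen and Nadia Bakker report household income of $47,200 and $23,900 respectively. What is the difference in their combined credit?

$75

Ingrid ($47,200): Retirement Saver's Credit: income exceeds $44,100 by $3,100, which is 5 full-or-partial $750 increments; reduction = 5 × $15 = $75, leaving $125. Low-Income Housing Credit: $47,200 is at or below the $164,200 threshold, so the full $9,600 applies. total $125 + $9,600 = $9,725
Nadia ($23,900): Retirement Saver's Credit: $23,900 is at or below the $44,100 threshold, so the full $200 applies. Low-Income Housing Credit: $23,900 is at or below the $164,200 threshold, so the full $9,600 applies. total $200 + $9,600 = $9,800
Difference: |$9,725 − $9,800| = $75.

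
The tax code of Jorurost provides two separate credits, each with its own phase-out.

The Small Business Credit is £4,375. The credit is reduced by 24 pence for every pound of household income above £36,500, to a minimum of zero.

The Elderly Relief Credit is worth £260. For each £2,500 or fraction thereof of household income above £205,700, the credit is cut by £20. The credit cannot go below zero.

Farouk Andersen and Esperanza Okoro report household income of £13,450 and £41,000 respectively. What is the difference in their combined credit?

£1,080

Farouk (£13,450): Small Business Credit: £13,450 is at or below the £36,500 threshold, so the full £4,375 applies. Elderly Relief Credit: £13,450 is at or below the £205,700 threshold, so the full £260 applies. total £4,375 + £260 = £4,635
Esperanza (£41,000): Small Business Credit: 24% of the £4,500 excess over £36,500 is £1,080; credit = £4,375 − £1,080 = £3,295. Elderly Relief Credit: £41,000 is at or below the £205,700 threshold, so the full £260 applies. total £3,295 + £260 = £3,555
Difference: |£4,635 − £3,555| = £1,080.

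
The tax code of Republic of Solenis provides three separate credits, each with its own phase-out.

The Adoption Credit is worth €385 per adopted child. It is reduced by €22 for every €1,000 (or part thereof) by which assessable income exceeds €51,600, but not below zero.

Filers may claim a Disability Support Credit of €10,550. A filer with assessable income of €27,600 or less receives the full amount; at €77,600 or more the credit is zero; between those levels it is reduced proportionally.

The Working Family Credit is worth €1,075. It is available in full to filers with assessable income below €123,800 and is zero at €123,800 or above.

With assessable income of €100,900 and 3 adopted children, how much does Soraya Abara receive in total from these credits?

Adoption Credit: base = 3 × €385 = €1,155. income exceeds €51,600 by €49,300, which is 50 full-or-partial €1,000 increments; reduction = 50 × €22 = €1,100, leaving €55.
Disability Support Credit: €100,900 is at or above €77,600, so the credit is €0.
Working Family Credit: €100,900 is below the €123,800 cutoff, so the full €1,075 applies.
Total: €55 + €0 + €1,075 = €1,130.

€1,130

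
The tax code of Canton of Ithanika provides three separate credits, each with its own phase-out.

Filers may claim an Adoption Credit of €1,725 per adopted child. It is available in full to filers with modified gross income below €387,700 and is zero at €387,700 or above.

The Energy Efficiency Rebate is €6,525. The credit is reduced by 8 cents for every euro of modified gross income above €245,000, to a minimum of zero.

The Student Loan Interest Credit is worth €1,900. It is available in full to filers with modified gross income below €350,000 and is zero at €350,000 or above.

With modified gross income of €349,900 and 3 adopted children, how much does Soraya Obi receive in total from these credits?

Adoption Credit: base = 3 × €1,725 = €5,175. €349,900 is below the €387,700 cutoff, so the full €5,175 applies.
Energy Efficiency Rebate: 8% of the €104,900 excess over €245,000 is €8,392 ≥ base, so the credit is €0.
Student Loan Interest Credit: €349,900 is below the €350,000 cutoff, so the full €1,900 applies.
Total: €5,175 + €0 + €1,900 = €7,075.

€7,075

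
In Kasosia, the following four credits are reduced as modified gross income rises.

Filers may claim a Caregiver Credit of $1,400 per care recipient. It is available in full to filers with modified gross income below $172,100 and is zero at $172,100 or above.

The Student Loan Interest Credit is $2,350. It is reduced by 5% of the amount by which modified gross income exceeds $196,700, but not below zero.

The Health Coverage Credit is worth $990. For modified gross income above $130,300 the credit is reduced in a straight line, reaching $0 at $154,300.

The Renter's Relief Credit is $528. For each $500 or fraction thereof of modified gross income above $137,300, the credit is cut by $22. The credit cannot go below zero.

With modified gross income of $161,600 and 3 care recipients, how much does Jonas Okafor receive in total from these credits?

$6,550

Caregiver Credit: base = 3 × $1,400 = $4,200. $161,600 is below the $172,100 cutoff, so the full $4,200 applies.
Student Loan Interest Credit: $161,600 is at or below the $196,700 threshold, so the full $2,350 applies.
Health Coverage Credit: $161,600 is at or above $154,300, so the credit is $0.
Renter's Relief Credit: income exceeds $137,300 by $24,300 → 49 increments × $22 = $1,078 ≥ base, so the credit is $0.
Total: $4,200 + $2,350 + $0 + $0 = $6,550.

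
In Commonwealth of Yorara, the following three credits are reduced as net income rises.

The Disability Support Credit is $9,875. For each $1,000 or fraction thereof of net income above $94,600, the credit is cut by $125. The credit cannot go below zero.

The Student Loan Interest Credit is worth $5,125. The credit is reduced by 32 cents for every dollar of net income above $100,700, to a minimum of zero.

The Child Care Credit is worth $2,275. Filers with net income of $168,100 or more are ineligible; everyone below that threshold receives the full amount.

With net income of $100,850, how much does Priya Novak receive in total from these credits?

Disability Support Credit: income exceeds $94,600 by $6,250, which is 7 full-or-partial $1,000 increments; reduction = 7 × $125 = $875, leaving $9,000.
Student Loan Interest Credit: 32% of the $150 excess over $100,700 is $48; credit = $5,125 − $48 = $5,077.
Child Care Credit: $100,850 is below the $168,100 cutoff, so the full $2,275 applies.
Total: $9,000 + $5,077 + $2,275 = $16,352.

$16,352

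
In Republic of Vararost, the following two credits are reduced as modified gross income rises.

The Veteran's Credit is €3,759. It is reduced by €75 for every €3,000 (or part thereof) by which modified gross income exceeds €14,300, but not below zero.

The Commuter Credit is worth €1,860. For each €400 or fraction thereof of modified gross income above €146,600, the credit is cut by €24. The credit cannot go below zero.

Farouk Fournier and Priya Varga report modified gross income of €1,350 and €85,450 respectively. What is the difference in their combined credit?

Farouk (€1,350): Veteran's Credit: €1,350 is at or below the €14,300 threshold, so the full €3,759 applies. Commuter Credit: €1,350 is at or below the €146,600 threshold, so the full €1,860 applies. total €3,759 + €1,860 = €5,619
Priya (€85,450): Veteran's Credit: income exceeds €14,300 by €71,150, which is 24 full-or-partial €3,000 increments; reduction = 24 × €75 = €1,800, leaving €1,959. Commuter Credit: €85,450 is at or below the €146,600 threshold, so the full €1,860 applies. total €1,959 + €1,860 = €3,819
Difference: |€5,619 − €3,819| = €1,800.

€1,800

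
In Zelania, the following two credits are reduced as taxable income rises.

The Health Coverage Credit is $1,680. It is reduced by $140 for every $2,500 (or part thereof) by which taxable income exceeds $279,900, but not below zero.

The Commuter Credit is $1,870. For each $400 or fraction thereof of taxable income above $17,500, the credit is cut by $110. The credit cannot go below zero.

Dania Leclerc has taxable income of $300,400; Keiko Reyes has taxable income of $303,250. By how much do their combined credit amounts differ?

Dania ($300,400): Health Coverage Credit: income exceeds $279,900 by $20,500, which is 9 full-or-partial $2,500 increments; reduction = 9 × $140 = $1,260, leaving $420. Commuter Credit: income exceeds $17,500 by $282,900 → 708 increments × $110 = $77,880 ≥ base, so the credit is $0. total $420 + $0 = $420
Keiko ($303,250): Health Coverage Credit: income exceeds $279,900 by $23,350, which is 10 full-or-partial $2,500 increments; reduction = 10 × $140 = $1,400, leaving $280. Commuter Credit: income exceeds $17,500 by $285,750 → 715 increments × $110 = $78,650 ≥ base, so the credit is $0. total $280 + $0 = $280
Difference: |$420 − $280| = $140.

$140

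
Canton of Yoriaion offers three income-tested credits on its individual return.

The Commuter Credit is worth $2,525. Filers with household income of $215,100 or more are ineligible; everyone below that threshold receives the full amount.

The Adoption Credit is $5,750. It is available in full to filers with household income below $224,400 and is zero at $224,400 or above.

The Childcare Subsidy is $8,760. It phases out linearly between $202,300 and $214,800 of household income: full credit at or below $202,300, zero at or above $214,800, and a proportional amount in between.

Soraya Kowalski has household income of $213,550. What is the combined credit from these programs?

Commuter Credit: $213,550 is below the $215,100 cutoff, so the full $2,525 applies.
Adoption Credit: $213,550 is below the $224,400 cutoff, so the full $5,750 applies.
Childcare Subsidy: $213,550 is $11,250 into a $12,500 phase-out range, leaving 1,250/12,500 of the credit: $8,760 × 1,250/12,500 = $876.
Total: $2,525 + $5,750 + $876 = $9,151.

$9,151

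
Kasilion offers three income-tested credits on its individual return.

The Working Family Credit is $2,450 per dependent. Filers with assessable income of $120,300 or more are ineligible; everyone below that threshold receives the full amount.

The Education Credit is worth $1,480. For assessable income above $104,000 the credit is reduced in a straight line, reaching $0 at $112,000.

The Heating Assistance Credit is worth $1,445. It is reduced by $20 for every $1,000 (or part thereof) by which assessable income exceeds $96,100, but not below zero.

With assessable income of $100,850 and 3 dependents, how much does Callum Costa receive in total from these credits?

Working Family Credit: base = 3 × $2,450 = $7,350. $100,850 is below the $120,300 cutoff, so the full $7,350 applies.
Education Credit: $100,850 is at or below the $104,000 threshold, so the full $1,480 applies.
Heating Assistance Credit: income exceeds $96,100 by $4,750, which is 5 full-or-partial $1,000 increments; reduction = 5 × $20 = $100, leaving $1,345.
Total: $7,350 + $1,480 + $1,345 = $10,175.

$10,175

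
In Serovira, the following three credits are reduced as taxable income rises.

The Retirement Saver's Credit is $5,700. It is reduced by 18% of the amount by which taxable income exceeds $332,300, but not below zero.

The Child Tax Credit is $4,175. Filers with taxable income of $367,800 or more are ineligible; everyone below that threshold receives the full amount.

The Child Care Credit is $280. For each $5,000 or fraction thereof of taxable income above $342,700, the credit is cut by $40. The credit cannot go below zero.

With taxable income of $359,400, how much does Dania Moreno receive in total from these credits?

$5,117

Retirement Saver's Credit: 18% of the $27,100 excess over $332,300 is $4,878; credit = $5,700 − $4,878 = $822.
Child Tax Credit: $359,400 is below the $367,800 cutoff, so the full $4,175 applies.
Child Care Credit: income exceeds $342,700 by $16,700, which is 4 full-or-partial $5,000 increments; reduction = 4 × $40 = $160, leaving $120.
Total: $822 + $4,175 + $120 = $5,117.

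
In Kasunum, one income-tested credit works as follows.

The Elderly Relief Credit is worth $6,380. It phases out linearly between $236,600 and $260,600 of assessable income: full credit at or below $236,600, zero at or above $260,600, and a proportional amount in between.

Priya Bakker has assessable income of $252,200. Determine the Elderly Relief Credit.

Elderly Relief Credit: $252,200 is $15,600 into a $24,000 phase-out range, leaving 8,400/24,000 of the credit: $6,380 × 8,400/24,000 = $2,233.

$2,233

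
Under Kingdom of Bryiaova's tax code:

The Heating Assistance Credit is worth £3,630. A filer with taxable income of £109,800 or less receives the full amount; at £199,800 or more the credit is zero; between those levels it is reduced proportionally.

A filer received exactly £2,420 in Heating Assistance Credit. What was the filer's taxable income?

£2,420 is 2,420/3,630 of the full £3,630, so 1,210/3,630 of the £90,000 range has been used: income = £109,800 + £90,000 × 1,210/3,630 = £139,800.

£139,800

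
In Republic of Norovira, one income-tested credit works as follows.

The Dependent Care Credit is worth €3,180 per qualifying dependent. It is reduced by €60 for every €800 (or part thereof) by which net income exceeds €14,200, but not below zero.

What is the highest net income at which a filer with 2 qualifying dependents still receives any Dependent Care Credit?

Full credit = 2 × €3,180 = €6,360.
After 105 increments the reduction is 105 × €60 = €6,300, leaving €60; one more increment wipes it out. Increment 105 ends at excess 105 × €800 = €84,000, so the highest qualifying income is €14,200 + €84,000 = €98,200.

€98,200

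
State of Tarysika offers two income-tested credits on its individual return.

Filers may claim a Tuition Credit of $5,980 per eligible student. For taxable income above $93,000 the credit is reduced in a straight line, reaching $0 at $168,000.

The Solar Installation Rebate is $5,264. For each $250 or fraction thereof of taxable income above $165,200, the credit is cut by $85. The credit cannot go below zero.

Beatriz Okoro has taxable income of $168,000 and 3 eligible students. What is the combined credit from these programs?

Tuition Credit: base = 3 × $5,980 = $17,940. $168,000 is at or above $168,000, so the credit is $0.
Solar Installation Rebate: income exceeds $165,200 by $2,800, which is 12 full-or-partial $250 increments; reduction = 12 × $85 = $1,020, leaving $4,244.
Total: $0 + $4,244 = $4,244.

$4,244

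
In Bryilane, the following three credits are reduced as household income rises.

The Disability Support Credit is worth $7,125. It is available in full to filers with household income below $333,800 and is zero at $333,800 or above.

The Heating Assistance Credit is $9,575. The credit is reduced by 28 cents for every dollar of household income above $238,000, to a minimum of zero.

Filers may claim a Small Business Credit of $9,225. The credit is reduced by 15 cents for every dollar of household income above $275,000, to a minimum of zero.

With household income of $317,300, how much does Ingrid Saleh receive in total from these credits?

$10,005

Disability Support Credit: $317,300 is below the $333,800 cutoff, so the full $7,125 applies.
Heating Assistance Credit: 28% of the $79,300 excess over $238,000 is $22,204 ≥ base, so the credit is $0.
Small Business Credit: 15% of the $42,300 excess over $275,000 is $6,345; credit = $9,225 − $6,345 = $2,880.
Total: $7,125 + $0 + $2,880 = $10,005.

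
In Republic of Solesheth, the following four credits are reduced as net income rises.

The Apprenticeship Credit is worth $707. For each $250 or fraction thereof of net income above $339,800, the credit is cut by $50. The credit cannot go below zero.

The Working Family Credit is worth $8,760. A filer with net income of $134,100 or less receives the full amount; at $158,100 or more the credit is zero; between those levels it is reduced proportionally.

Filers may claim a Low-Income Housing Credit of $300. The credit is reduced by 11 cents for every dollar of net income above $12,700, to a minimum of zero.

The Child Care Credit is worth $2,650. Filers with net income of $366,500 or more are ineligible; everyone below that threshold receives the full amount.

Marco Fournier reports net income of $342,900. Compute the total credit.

Apprenticeship Credit: income exceeds $339,800 by $3,100, which is 13 full-or-partial $250 increments; reduction = 13 × $50 = $650, leaving $57.
Working Family Credit: $342,900 is at or above $158,100, so the credit is $0.
Low-Income Housing Credit: 11% of the $330,200 excess over $12,700 is $36,322 ≥ base, so the credit is $0.
Child Care Credit: $342,900 is below the $366,500 cutoff, so the full $2,650 applies.
Total: $57 + $0 + $0 + $2,650 = $2,707.

$2,707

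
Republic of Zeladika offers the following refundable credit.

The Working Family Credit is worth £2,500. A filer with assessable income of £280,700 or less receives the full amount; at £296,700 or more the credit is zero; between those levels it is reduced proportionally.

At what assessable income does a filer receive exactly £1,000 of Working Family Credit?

£290,300

£1,000 is 1,000/2,500 of the full £2,500, so 1,500/2,500 of the £16,000 range has been used: income = £280,700 + £16,000 × 1,500/2,500 = £290,300.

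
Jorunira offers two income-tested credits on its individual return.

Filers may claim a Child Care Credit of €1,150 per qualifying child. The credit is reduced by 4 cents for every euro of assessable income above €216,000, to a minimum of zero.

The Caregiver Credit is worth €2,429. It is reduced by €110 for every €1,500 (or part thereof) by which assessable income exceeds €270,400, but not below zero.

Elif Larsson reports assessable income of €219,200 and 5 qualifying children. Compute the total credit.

Child Care Credit: base = 5 × €1,150 = €5,750. 4% of the €3,200 excess over €216,000 is €128; credit = €5,750 − €128 = €5,622.
Caregiver Credit: €219,200 is at or below the €270,400 threshold, so the full €2,429 applies.
Total: €5,622 + €2,429 = €8,051.

€8,051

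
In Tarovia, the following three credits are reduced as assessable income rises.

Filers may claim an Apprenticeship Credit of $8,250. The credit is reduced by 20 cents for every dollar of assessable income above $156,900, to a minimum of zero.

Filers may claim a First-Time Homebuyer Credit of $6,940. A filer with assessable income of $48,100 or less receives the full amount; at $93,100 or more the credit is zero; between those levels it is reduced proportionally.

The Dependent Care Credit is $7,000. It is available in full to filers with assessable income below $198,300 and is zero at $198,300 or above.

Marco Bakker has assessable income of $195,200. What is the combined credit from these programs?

$7,590

Apprenticeship Credit: 20% of the $38,300 excess over $156,900 is $7,660; credit = $8,250 − $7,660 = $590.
First-Time Homebuyer Credit: $195,200 is at or above $93,100, so the credit is $0.
Dependent Care Credit: $195,200 is below the $198,300 cutoff, so the full $7,000 applies.
Total: $590 + $0 + $7,000 = $7,590.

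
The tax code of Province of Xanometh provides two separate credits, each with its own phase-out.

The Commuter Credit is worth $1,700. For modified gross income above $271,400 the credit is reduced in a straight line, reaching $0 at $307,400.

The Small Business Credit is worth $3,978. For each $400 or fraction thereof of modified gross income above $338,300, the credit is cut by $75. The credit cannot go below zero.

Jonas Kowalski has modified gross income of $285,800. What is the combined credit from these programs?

Commuter Credit: $285,800 is $14,400 into a $36,000 phase-out range, leaving 21,600/36,000 of the credit: $1,700 × 21,600/36,000 = $1,020.
Small Business Credit: $285,800 is at or below the $338,300 threshold, so the full $3,978 applies.
Total: $1,020 + $3,978 = $4,998.

$4,998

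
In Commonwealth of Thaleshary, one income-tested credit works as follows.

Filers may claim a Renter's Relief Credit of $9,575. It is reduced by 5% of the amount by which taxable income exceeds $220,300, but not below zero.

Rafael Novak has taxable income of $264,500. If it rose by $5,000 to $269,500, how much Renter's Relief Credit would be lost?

At $264,500 — 5% of the $44,200 excess over $220,300 is $2,210; credit = $9,575 − $2,210 = $7,365.
At $269,500 — 5% of the $49,200 excess over $220,300 is $2,460; credit = $9,575 − $2,460 = $7,115.
Lost: $7,365 − $7,115 = $250.

$250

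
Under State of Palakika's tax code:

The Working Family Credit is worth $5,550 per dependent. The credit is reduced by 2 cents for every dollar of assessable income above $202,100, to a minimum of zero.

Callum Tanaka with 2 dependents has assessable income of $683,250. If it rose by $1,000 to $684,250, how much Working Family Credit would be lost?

$20

At $683,250 — base = 2 × $5,550 = $11,100. 2% of the $481,150 excess over $202,100 is $9,623; credit = $11,100 − $9,623 = $1,477.
At $684,250 — base = 2 × $5,550 = $11,100. 2% of the $482,150 excess over $202,100 is $9,643; credit = $11,100 − $9,643 = $1,457.
Lost: $1,477 − $1,457 = $20.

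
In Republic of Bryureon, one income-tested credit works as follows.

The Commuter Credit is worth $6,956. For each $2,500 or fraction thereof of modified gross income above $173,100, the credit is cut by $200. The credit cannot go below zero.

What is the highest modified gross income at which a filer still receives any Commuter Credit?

$258,100

After 34 increments the reduction is 34 × $200 = $6,800, leaving $156; one more increment wipes it out. Increment 34 ends at excess 34 × $2,500 = $85,000, so the highest qualifying income is $173,100 + $85,000 = $258,100.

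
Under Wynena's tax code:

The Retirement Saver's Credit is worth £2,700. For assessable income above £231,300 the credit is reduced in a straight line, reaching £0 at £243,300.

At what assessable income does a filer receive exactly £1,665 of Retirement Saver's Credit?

£235,900

£1,665 is 1,665/2,700 of the full £2,700, so 1,035/2,700 of the £12,000 range has been used: income = £231,300 + £12,000 × 1,035/2,700 = £235,900.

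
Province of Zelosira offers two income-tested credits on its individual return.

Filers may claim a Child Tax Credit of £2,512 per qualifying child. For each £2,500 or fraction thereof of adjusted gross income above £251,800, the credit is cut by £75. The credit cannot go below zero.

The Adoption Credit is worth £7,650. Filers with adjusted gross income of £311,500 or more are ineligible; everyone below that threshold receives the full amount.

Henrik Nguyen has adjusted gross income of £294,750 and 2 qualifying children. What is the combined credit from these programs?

Child Tax Credit: base = 2 × £2,512 = £5,024. income exceeds £251,800 by £42,950, which is 18 full-or-partial £2,500 increments; reduction = 18 × £75 = £1,350, leaving £3,674.
Adoption Credit: £294,750 is below the £311,500 cutoff, so the full £7,650 applies.
Total: £3,674 + £7,650 = £11,324.

£11,324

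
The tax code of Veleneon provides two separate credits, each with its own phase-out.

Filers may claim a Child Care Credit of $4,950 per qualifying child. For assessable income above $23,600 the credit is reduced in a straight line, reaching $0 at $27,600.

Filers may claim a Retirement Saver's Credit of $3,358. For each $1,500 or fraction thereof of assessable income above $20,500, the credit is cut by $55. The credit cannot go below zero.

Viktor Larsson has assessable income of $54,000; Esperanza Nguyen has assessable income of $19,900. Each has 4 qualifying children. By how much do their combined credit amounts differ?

Viktor ($54,000): Child Care Credit: base = 4 × $4,950 = $19,800. $54,000 is at or above $27,600, so the credit is $0. Retirement Saver's Credit: income exceeds $20,500 by $33,500, which is 23 full-or-partial $1,500 increments; reduction = 23 × $55 = $1,265, leaving $2,093. total $0 + $2,093 = $2,093
Esperanza ($19,900): Child Care Credit: base = 4 × $4,950 = $19,800. $19,900 is at or below the $23,600 threshold, so the full $19,800 applies. Retirement Saver's Credit: $19,900 is at or below the $20,500 threshold, so the full $3,358 applies. total $19,800 + $3,358 = $23,158
Difference: |$2,093 − $23,158| = $21,065.

$21,065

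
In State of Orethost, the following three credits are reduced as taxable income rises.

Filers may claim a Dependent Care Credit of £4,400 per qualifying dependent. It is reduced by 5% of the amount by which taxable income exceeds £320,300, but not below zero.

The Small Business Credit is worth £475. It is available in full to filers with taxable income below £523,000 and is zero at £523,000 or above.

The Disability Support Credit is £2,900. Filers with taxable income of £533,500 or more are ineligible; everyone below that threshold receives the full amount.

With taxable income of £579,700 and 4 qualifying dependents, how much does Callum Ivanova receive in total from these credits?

£4,630

Dependent Care Credit: base = 4 × £4,400 = £17,600. 5% of the £259,400 excess over £320,300 is £12,970; credit = £17,600 − £12,970 = £4,630.
Small Business Credit: £579,700 meets or exceeds the £523,000 cutoff, so the credit is £0.
Disability Support Credit: £579,700 meets or exceeds the £533,500 cutoff, so the credit is £0.
Total: £4,630 + £0 + £0 = £4,630.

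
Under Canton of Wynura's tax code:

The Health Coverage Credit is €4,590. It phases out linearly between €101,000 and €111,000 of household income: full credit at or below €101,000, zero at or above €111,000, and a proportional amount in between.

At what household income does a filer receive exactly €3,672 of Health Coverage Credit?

€103,000

€3,672 is 3,672/4,590 of the full €4,590, so 918/4,590 of the €10,000 range has been used: income = €101,000 + €10,000 × 918/4,590 = €103,000.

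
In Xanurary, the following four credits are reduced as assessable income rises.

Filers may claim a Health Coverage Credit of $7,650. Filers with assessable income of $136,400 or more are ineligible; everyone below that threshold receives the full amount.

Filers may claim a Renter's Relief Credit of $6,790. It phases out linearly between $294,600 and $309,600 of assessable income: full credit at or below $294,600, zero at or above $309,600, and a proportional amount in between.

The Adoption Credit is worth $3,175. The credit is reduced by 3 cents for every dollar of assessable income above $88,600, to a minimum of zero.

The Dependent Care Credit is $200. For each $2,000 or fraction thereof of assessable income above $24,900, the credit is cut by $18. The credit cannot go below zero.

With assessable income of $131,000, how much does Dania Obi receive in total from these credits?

Health Coverage Credit: $131,000 is below the $136,400 cutoff, so the full $7,650 applies.
Renter's Relief Credit: $131,000 is at or below the $294,600 threshold, so the full $6,790 applies.
Adoption Credit: 3% of the $42,400 excess over $88,600 is $1,272; credit = $3,175 − $1,272 = $1,903.
Dependent Care Credit: income exceeds $24,900 by $106,100 → 54 increments × $18 = $972 ≥ base, so the credit is $0.
Total: $7,650 + $6,790 + $1,903 + $0 = $16,343.

$16,343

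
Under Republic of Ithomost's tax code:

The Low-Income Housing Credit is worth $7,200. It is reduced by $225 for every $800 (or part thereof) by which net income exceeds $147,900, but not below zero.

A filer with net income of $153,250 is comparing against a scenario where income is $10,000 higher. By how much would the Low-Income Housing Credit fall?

$2,925

At $153,250 — income exceeds $147,900 by $5,350, which is 7 full-or-partial $800 increments; reduction = 7 × $225 = $1,575, leaving $5,625.
At $163,250 — income exceeds $147,900 by $15,350, which is 20 full-or-partial $800 increments; reduction = 20 × $225 = $4,500, leaving $2,700.
Lost: $5,625 − $2,700 = $2,925.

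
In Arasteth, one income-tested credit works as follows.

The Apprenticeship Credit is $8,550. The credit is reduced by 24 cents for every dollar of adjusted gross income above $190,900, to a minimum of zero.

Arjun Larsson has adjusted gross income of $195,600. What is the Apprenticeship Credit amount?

$7,422

Apprenticeship Credit: 24% of the $4,700 excess over $190,900 is $1,128; credit = $8,550 − $1,128 = $7,422.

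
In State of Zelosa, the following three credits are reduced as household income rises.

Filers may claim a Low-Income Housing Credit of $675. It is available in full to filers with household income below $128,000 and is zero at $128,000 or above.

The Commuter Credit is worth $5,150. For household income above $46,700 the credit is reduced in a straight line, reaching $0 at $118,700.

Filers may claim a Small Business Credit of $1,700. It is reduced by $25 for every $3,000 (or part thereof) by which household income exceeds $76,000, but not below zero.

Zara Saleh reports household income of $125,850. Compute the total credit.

$1,950

Low-Income Housing Credit: $125,850 is below the $128,000 cutoff, so the full $675 applies.
Commuter Credit: $125,850 is at or above $118,700, so the credit is $0.
Small Business Credit: income exceeds $76,000 by $49,850, which is 17 full-or-partial $3,000 increments; reduction = 17 × $25 = $425, leaving $1,275.
Total: $675 + $0 + $1,275 = $1,950.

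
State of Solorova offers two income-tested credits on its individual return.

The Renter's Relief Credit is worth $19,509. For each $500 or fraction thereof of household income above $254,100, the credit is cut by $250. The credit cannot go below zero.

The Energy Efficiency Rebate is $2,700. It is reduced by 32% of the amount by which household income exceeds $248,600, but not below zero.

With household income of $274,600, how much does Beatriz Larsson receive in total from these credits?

$9,259

Renter's Relief Credit: income exceeds $254,100 by $20,500, which is 41 full-or-partial $500 increments; reduction = 41 × $250 = $10,250, leaving $9,259.
Energy Efficiency Rebate: 32% of the $26,000 excess over $248,600 is $8,320 ≥ base, so the credit is $0.
Total: $9,259 + $0 = $9,259.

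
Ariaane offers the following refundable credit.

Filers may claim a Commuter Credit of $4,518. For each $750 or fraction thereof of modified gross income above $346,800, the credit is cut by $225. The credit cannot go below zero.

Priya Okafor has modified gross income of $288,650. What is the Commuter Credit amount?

Commuter Credit: $288,650 is at or below the $346,800 threshold, so the full $4,518 applies.

$4,518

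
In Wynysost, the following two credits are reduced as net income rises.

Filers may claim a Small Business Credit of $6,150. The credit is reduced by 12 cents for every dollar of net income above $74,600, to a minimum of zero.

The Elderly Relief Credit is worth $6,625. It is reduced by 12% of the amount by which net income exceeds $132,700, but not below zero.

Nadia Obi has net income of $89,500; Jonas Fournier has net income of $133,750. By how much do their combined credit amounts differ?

Nadia ($89,500): Small Business Credit: 12% of the $14,900 excess over $74,600 is $1,788; credit = $6,150 − $1,788 = $4,362. Elderly Relief Credit: $89,500 is at or below the $132,700 threshold, so the full $6,625 applies. total $4,362 + $6,625 = $10,987
Jonas ($133,750): Small Business Credit: 12% of the $59,150 excess over $74,600 is $7,098 ≥ base, so the credit is $0. Elderly Relief Credit: 12% of the $1,050 excess over $132,700 is $126; credit = $6,625 − $126 = $6,499. total $0 + $6,499 = $6,499
Difference: |$10,987 − $6,499| = $4,488.

$4,488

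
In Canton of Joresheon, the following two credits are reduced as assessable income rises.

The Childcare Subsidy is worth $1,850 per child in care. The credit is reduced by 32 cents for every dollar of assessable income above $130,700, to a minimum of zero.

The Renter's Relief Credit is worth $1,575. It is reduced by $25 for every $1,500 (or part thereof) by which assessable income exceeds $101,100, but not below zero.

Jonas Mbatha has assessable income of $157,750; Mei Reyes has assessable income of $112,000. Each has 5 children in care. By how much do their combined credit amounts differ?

Jonas ($157,750): Childcare Subsidy: base = 5 × $1,850 = $9,250. 32% of the $27,050 excess over $130,700 is $8,656; credit = $9,250 − $8,656 = $594. Renter's Relief Credit: income exceeds $101,100 by $56,650, which is 38 full-or-partial $1,500 increments; reduction = 38 × $25 = $950, leaving $625. total $594 + $625 = $1,219
Mei ($112,000): Childcare Subsidy: base = 5 × $1,850 = $9,250. $112,000 is at or below the $130,700 threshold, so the full $9,250 applies. Renter's Relief Credit: income exceeds $101,100 by $10,900, which is 8 full-or-partial $1,500 increments; reduction = 8 × $25 = $200, leaving $1,375. total $9,250 + $1,375 = $10,625
Difference: |$1,219 − $10,625| = $9,406.

$9,406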